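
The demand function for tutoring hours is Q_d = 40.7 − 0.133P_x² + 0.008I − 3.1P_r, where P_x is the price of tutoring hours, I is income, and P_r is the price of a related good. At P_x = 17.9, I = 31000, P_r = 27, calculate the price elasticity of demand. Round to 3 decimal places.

-0.525

At the given point, Q_d = 40.7 − 0.133(17.9)² + 0.008(31000) − 3.1(27) = 40.7 − 42.6145 + 248 − 83.7 = 162.3855.
∂Q_d/∂P_x = −2·0.133·P_x = -4.7614, so E_p = -4.7614·(17.9/162.3855) ≈ -0.525.
|E_p| < 1: demand is inelastic.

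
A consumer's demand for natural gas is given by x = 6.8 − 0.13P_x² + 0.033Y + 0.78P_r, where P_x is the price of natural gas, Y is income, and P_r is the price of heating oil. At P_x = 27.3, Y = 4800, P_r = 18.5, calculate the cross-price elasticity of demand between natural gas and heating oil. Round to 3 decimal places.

At the given point, x = 6.8 − 0.13(27.3)² + 0.033(4800) + 0.78(18.5) = 6.8 − 96.8877 + 158.4 + 14.43 = 82.7423.
∂x/∂P_r = +0.78, so E_xy = 0.78·(18.5/82.7423) ≈ 0.174.
E_xy > 0: the goods are substitutes.

0.174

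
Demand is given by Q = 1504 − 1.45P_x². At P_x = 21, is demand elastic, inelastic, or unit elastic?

elastic

At P_x = 21, Q = 864.55.
dQ/dP_x = −2·1.45·P_x = −60.9.
Point elasticity E = (dQ/dP_x)·(P_x/Q) = -60.9 × 21/864.55 ≈ -1.479.
|E| ≈ 1.479 > 1, so demand is elastic.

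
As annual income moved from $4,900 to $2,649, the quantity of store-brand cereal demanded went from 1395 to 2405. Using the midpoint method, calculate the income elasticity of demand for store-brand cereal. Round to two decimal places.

%ΔQ = (2405 − 1395)/[(1395+2405)/2] = 1010/1900 ≈ 0.5316.
%ΔY = (2,649 − 4,900)/[(4,900+2,649)/2] = -2251/3774.5 ≈ -0.5964.
E_I = %ΔQ/%ΔY ≈ -0.89.
E_I < 0: inferior good.

-0.89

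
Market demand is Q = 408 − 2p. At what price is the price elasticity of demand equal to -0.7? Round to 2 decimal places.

Set −bp/(a − bp) = −0.7 ⇒ bp = 0.7(a − bp) ⇒ bp(1+0.7) = 0.7·a.
p = 0.7·408/(2·1.7) = 84.00.

84.00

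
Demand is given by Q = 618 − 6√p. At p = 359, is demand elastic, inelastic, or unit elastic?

inelastic

At p = 359, Q = 504.3162.
dQ/dp = −6/(2√p) = −6/(2·18.9473).
Point elasticity E = (dQ/dp)·(p/Q) = -0.1583 × 359/504.3162 ≈ -0.113.
|E| ≈ 0.113 < 1, so demand is inelastic.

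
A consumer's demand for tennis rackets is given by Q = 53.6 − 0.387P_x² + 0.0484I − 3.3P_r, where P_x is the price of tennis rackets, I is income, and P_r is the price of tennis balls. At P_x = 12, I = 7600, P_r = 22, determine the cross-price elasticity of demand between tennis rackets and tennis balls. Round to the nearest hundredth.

-0.25

Substituting, Q = 53.6 − 0.387(12)² + 0.0484(7600) − 3.3(22) = 53.6 − 55.728 + 367.84 − 72.6 = 293.112.
∂Q/∂P_r = −3.3, so E_xy = -3.3·(22/293.112) ≈ -0.25.
E_xy < 0: the goods are complements.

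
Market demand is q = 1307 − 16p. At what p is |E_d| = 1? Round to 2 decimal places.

For linear demand q = a − bp, E = −bp/(a − bp). |E| = 1 ⇒ bp = a − bp ⇒ p = a/(2b).
p = 1307/(2·16) ≈ 40.84.

40.84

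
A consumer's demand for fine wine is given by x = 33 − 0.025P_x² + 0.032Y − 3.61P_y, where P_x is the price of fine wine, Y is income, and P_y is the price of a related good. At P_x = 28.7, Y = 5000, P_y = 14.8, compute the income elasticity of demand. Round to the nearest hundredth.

Evaluating quantity at (P_x, Y, P_y) gives x = 33 − 0.025(28.7)² + 0.032(5000) − 3.61(14.8) = 33 − 20.5923 + 160 − 53.428 = 118.9798.
∂x/∂Y = +0.032, so E_I = 0.032·(5000/118.9798) ≈ 1.34.
E_I > 1: normal good (luxury).

1.34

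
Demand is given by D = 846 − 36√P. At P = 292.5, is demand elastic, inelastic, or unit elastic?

elastic

At P = 292.5, D = 230.3053.
dD/dP = −36/(2√P) = −36/(2·17.1026).
Point elasticity E = (dD/dP)·(P/D) = -1.0525 × 292.5/230.3053 ≈ -1.337.
|E| ≈ 1.337 > 1, so demand is elastic.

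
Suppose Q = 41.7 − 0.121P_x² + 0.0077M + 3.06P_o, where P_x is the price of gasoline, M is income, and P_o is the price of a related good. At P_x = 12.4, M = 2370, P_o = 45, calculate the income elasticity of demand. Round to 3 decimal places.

0.102

Substituting, Q = 41.7 − 0.121(12.4)² + 0.0077(2370) + 3.06(45) = 41.7 − 18.605 + 18.249 + 137.7 = 179.044.
∂Q/∂M = +0.0077, so E_I = 0.0077·(2370/179.044) ≈ 0.102.
E_I ∈ (0,1): normal good (necessity).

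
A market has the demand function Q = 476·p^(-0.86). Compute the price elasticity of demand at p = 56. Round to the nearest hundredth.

For a Cobb–Douglas (constant-elasticity) form Q = A·p^α·…, the elasticity with respect to p equals the exponent α at every point.
Here the exponent on p is -0.86, so the price elasticity of demand is -0.86.

-0.86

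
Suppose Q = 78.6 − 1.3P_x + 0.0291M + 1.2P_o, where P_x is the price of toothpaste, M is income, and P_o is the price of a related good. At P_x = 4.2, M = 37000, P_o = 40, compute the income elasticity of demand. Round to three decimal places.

0.899

Substituting, Q = 78.6 − 1.3(4.2) + 0.0291(37000) + 1.2(40) = 78.6 − 5.46 + 1076.7 + 48 = 1197.84.
∂Q/∂M = +0.0291, so E_I = 0.0291·(37000/1197.84) ≈ 0.899.
E_I ∈ (0,1): normal good (necessity).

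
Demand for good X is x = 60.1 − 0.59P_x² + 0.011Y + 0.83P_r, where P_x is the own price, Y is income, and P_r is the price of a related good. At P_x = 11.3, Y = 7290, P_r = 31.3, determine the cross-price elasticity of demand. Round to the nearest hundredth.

First evaluate x: 60.1 − 0.59(11.3)² + 0.011(7290) + 0.83(31.3) = 60.1 − 75.3371 + 80.19 + 25.979 = 90.9319.
∂x/∂P_r = +0.83, so E_xy = 0.83·(31.3/90.9319) ≈ 0.29.
E_xy > 0: the goods are substitutes.

0.29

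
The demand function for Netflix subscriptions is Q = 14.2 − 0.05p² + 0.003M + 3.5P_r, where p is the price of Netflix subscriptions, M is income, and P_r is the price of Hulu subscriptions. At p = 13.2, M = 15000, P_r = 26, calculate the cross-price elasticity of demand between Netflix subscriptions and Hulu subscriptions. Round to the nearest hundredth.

0.64

First evaluate Q: 14.2 − 0.05(13.2)² + 0.003(15000) + 3.5(26) = 14.2 − 8.712 + 45 + 91 = 141.488.
∂Q/∂P_r = +3.5, so E_xy = 3.5·(26/141.488) ≈ 0.64.
E_xy > 0: the goods are substitutes.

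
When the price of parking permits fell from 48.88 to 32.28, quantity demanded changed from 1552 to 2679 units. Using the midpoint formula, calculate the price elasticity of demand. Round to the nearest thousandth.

%ΔQ = (2679 − 1552)/[(1552 + 2679)/2] = 1127/2115.5 ≈ 0.5327.
%Δp = (32.28 − 48.88)/[(48.88 + 32.28)/2] = -16.6/40.58 ≈ -0.4091.
Arc elasticity E = %ΔQ/%Δp ≈ 0.5327/-0.4091 ≈ -1.302.
|E| > 1: demand is elastic over this range.

-1.302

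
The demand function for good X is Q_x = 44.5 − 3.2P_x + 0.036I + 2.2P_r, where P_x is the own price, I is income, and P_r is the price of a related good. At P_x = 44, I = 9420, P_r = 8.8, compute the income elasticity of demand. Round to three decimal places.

Substituting, Q_x = 44.5 − 3.2(44) + 0.036(9420) + 2.2(8.8) = 44.5 − 140.8 + 339.12 + 19.36 = 262.18.
∂Q_x/∂I = +0.036, so E_I = 0.036·(9420/262.18) ≈ 1.293.
E_I > 1: normal good (luxury).

1.293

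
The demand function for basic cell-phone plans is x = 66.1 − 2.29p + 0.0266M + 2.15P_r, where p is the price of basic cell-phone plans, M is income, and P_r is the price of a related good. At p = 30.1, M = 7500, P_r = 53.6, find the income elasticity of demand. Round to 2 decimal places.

At the given point, x = 66.1 − 2.29(30.1) + 0.0266(7500) + 2.15(53.6) = 66.1 − 68.929 + 199.5 + 115.24 = 311.911.
∂x/∂M = +0.0266, so E_I = 0.0266·(7500/311.911) ≈ 0.64.
E_I ∈ (0,1): normal good (necessity).

0.64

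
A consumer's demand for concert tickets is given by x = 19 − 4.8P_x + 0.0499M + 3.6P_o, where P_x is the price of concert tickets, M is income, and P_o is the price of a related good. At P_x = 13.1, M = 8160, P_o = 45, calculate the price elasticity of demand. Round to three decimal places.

Evaluating quantity at (P_x, M, P_o) gives x = 19 − 4.8(13.1) + 0.0499(8160) + 3.6(45) = 19 − 62.88 + 407.184 + 162 = 525.304.
∂x/∂P_x = −4.8, so E_p = (−4.8)·(13.1/525.304) ≈ -0.120.
|E_p| < 1: demand is inelastic.

-0.120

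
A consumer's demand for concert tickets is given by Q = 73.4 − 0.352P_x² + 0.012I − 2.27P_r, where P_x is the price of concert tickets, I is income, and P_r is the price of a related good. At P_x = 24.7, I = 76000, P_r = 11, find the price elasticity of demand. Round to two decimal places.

First evaluate Q: 73.4 − 0.352(24.7)² + 0.012(76000) − 2.27(11) = 73.4 − 214.7517 + 912 − 24.97 = 745.6783.
∂Q/∂P_x = −2·0.352·P_x = -17.3888, so E_p = -17.3888·(24.7/745.6783) ≈ -0.58.
|E_p| < 1: demand is inelastic.

-0.58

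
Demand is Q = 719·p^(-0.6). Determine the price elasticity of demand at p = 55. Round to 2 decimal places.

For a Cobb–Douglas (constant-elasticity) form Q = A·p^α·…, the elasticity with respect to p equals the exponent α at every point.
Here the exponent on p is -0.6, so the price elasticity of demand is -0.60.

-0.60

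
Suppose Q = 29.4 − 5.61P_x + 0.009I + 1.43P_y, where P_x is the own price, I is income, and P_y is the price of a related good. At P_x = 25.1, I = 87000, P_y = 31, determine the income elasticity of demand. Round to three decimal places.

Q = 29.4 − 5.61(25.1) + 0.009(87000) + 1.43(31) = 29.4 − 140.811 + 783 + 44.33 = 715.919.
∂Q/∂I = +0.009, so E_I = 0.009·(87000/715.919) ≈ 1.094.
E_I > 1: normal good (luxury).

1.094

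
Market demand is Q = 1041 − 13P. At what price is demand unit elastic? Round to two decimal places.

For linear demand Q = a − bP, E = −bP/(a − bP). |E| = 1 ⇒ bP = a − bP ⇒ P = a/(2b).
P = 1041/(2·13) ≈ 40.04.

40.04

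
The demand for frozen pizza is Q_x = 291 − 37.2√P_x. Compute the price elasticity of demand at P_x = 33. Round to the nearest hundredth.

-1.38

At P_x = 33, Q_x = 77.3023.
dQ_x/dP_x = −37.2/(2√P_x) = −37.2/(2·5.7446).
Point elasticity E = (dQ_x/dP_x)·(P_x/Q_x) = -3.2378 × 33/77.3023 ≈ -1.38.
|E| > 1, so demand is elastic at this price.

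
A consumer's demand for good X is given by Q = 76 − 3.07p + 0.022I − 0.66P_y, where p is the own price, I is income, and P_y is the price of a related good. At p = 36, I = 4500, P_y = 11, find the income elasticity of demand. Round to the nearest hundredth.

Evaluating quantity at (p, I, P_y) gives Q = 76 − 3.07(36) + 0.022(4500) − 0.66(11) = 76 − 110.52 + 99 − 7.26 = 57.22.
∂Q/∂I = +0.022, so E_I = 0.022·(4500/57.22) ≈ 1.73.
E_I > 1: normal good (luxury).

1.73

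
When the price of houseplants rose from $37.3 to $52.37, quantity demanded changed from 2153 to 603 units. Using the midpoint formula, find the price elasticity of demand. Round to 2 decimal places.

%Δq = (603 − 2153)/[(2153 + 603)/2] = -1550/1378 ≈ -1.1248.
%ΔP = (52.37 − 37.3)/[(37.3 + 52.37)/2] = 15.07/44.835 ≈ 0.3361.
Arc elasticity E = %Δq/%ΔP ≈ -1.1248/0.3361 ≈ -3.35.
|E| > 1: demand is elastic over this range.

-3.35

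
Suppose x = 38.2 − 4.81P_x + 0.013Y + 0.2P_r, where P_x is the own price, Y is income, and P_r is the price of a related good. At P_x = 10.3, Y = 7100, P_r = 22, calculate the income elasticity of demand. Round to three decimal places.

1.081

At the given point, x = 38.2 − 4.81(10.3) + 0.013(7100) + 0.2(22) = 38.2 − 49.543 + 92.3 + 4.4 = 85.357.
∂x/∂Y = +0.013, so E_I = 0.013·(7100/85.357) ≈ 1.081.
E_I > 1: normal good (luxury).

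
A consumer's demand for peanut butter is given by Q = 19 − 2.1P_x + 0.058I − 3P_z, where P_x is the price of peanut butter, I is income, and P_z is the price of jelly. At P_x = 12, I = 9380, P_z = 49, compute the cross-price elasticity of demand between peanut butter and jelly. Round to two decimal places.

At the given point, Q = 19 − 2.1(12) + 0.058(9380) − 3(49) = 19 − 25.2 + 544.04 − 147 = 390.84.
∂Q/∂P_z = −3, so E_xy = -3·(49/390.84) ≈ -0.38.
E_xy < 0: the goods are complements.

-0.38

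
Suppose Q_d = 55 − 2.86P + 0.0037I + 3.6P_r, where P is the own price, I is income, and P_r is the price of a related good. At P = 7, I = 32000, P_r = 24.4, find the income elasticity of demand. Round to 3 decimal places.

Evaluating quantity at (P, I, P_r) gives Q_d = 55 − 2.86(7) + 0.0037(32000) + 3.6(24.4) = 55 − 20.02 + 118.4 + 87.84 = 241.22.
∂Q_d/∂I = +0.0037, so E_I = 0.0037·(32000/241.22) ≈ 0.491.
E_I ∈ (0,1): normal good (necessity).

0.491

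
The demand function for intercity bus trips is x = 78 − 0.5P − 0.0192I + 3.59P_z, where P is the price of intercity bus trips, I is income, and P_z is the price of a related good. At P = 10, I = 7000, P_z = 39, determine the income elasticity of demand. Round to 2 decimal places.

-1.71

Substituting, x = 78 − 0.5(10) − 0.0192(7000) + 3.59(39) = 78 − 5 − 134.4 + 140.01 = 78.61.
∂x/∂I = −0.0192, so E_I = -0.0192·(7000/78.61) ≈ -1.71.
E_I < 0: inferior good.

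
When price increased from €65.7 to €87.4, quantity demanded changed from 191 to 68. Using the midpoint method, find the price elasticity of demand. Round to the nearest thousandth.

%ΔQ = (68 − 191)/[(191 + 68)/2] = -123/129.5 ≈ -0.9498.
%Δp = (87.4 − 65.7)/[(65.7 + 87.4)/2] = 21.7/76.55 ≈ 0.2835.
Arc elasticity E = %ΔQ/%Δp ≈ -0.9498/0.2835 ≈ -3.351.
|E| > 1: demand is elastic over this range.

-3.351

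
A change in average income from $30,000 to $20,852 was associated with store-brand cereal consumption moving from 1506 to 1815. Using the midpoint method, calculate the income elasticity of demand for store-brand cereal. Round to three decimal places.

%ΔQ = (1815 − 1506)/[(1506+1815)/2] = 309/1660.5 ≈ 0.1861.
%ΔY = (20,852 − 30,000)/[(30,000+20,852)/2] = -9148/25426 ≈ -0.3598.
E_I = %ΔQ/%ΔY ≈ -0.517.
E_I < 0: inferior good.

-0.517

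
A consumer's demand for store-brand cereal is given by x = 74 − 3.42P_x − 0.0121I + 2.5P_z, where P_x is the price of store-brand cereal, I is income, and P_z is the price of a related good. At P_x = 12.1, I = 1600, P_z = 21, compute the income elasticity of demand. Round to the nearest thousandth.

-0.294

Evaluating quantity at (P_x, I, P_z) gives x = 74 − 3.42(12.1) − 0.0121(1600) + 2.5(21) = 74 − 41.382 − 19.36 + 52.5 = 65.758.
∂x/∂I = −0.0121, so E_I = -0.0121·(1600/65.758) ≈ -0.294.
E_I < 0: inferior good.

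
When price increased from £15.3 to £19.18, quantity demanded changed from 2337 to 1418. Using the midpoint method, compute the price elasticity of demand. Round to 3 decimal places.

%Δq = (1418 − 2337)/[(2337 + 1418)/2] = -919/1877.5 ≈ -0.4895.
%Δp = (19.18 − 15.3)/[(15.3 + 19.18)/2] = 3.88/17.24 ≈ 0.2251.
Arc elasticity E = %Δq/%Δp ≈ -0.4895/0.2251 ≈ -2.175.
|E| > 1: demand is elastic over this range.

-2.175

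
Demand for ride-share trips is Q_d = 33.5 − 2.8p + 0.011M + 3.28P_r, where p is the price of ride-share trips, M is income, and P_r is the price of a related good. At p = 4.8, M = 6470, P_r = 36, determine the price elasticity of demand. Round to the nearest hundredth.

Q_d = 33.5 − 2.8(4.8) + 0.011(6470) + 3.28(36) = 33.5 − 13.44 + 71.17 + 118.08 = 209.31.
∂Q_d/∂p = −2.8, so E_p = (−2.8)·(4.8/209.31) ≈ -0.06.
|E_p| < 1: demand is inelastic.

-0.06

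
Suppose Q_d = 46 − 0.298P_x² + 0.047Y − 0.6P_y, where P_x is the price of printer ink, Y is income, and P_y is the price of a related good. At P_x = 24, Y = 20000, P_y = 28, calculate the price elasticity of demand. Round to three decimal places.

-0.430

At the given point, Q_d = 46 − 0.298(24)² + 0.047(20000) − 0.6(28) = 46 − 171.648 + 940 − 16.8 = 797.552.
∂Q_d/∂P_x = −2·0.298·P_x = -14.304, so E_p = -14.304·(24/797.552) ≈ -0.430.
|E_p| < 1: demand is inelastic.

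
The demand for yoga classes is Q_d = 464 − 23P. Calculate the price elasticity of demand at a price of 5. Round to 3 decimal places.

At P = 5, Q_d = 349.
dQ_d/dP = −23.
Point elasticity E = (dQ_d/dP)·(P/Q_d) = -23 × 5/349 ≈ -0.330.
|E| < 1, so demand is inelastic at this price.

-0.330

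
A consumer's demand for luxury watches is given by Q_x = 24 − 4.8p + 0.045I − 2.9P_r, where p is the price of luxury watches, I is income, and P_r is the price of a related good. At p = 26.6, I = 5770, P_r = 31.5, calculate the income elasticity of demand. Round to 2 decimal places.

First evaluate Q_x: 24 − 4.8(26.6) + 0.045(5770) − 2.9(31.5) = 24 − 127.68 + 259.65 − 91.35 = 64.62.
∂Q_x/∂I = +0.045, so E_I = 0.045·(5770/64.62) ≈ 4.02.
E_I > 1: normal good (luxury).

4.02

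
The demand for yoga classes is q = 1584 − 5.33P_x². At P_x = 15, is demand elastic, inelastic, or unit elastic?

elastic

At P_x = 15, q = 384.75.
dq/dP_x = −2·5.33·P_x = −159.9.
Point elasticity E = (dq/dP_x)·(P_x/q) = -159.9 × 15/384.75 ≈ -6.234.
|E| ≈ 6.234 > 1, so demand is elastic.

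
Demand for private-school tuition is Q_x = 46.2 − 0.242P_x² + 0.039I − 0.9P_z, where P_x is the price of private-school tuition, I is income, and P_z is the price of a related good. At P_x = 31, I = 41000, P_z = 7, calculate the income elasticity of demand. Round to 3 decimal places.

First evaluate Q_x: 46.2 − 0.242(31)² + 0.039(41000) − 0.9(7) = 46.2 − 232.562 + 1599 − 6.3 = 1406.338.
∂Q_x/∂I = +0.039, so E_I = 0.039·(41000/1406.338) ≈ 1.137.
E_I > 1: normal good (luxury).

1.137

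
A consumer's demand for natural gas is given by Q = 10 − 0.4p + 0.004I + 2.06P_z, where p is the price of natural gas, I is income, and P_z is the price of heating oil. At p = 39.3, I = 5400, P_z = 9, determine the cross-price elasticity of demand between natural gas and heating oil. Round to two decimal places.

First evaluate Q: 10 − 0.4(39.3) + 0.004(5400) + 2.06(9) = 10 − 15.72 + 21.6 + 18.54 = 34.42.
∂Q/∂P_z = +2.06, so E_xy = 2.06·(9/34.42) ≈ 0.54.
E_xy > 0: the goods are substitutes.

0.54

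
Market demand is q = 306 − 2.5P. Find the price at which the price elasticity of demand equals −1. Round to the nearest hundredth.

61.20

For linear demand q = a − bP, E = −bP/(a − bP). |E| = 1 ⇒ bP = a − bP ⇒ P = a/(2b).
P = 306/(2·2.5) = 61.20.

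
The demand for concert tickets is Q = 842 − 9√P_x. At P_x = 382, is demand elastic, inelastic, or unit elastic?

At P_x = 382, Q = 666.0966.
dQ/dP_x = −9/(2√P_x) = −9/(2·19.5448).
Point elasticity E = (dQ/dP_x)·(P_x/Q) = -0.2302 × 382/666.0966 ≈ -0.132.
|E| ≈ 0.132 < 1, so demand is inelastic.

inelastic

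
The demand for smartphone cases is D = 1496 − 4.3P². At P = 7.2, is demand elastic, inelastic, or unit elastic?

At P = 7.2, D = 1273.088.
dD/dP = −2·4.3·P = −61.92.
Point elasticity E = (dD/dP)·(P/D) = -61.92 × 7.2/1273.088 ≈ -0.350.
|E| ≈ 0.350 < 1, so demand is inelastic.

inelastic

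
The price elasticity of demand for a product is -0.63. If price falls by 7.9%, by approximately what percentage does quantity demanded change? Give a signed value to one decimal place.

%ΔQ ≈ E × %ΔP = (-0.63) × (-7.9%) ≈ 5.0%.

5.0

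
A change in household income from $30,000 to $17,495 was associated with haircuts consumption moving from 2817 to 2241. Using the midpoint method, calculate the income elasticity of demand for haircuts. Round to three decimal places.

%ΔQ = (2241 − 2817)/[(2817+2241)/2] = -576/2529 ≈ -0.2278.
%ΔI = (17,495 − 30,000)/[(30,000+17,495)/2] = -12505/23747.5 ≈ -0.5266.
E_I = %ΔQ/%ΔI ≈ 0.433.
E_I ∈ (0,1): normal good (necessity).

0.433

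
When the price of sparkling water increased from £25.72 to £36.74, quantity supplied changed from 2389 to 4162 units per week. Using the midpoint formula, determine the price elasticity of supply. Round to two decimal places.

1.53

%ΔQ = (4162 − 2389)/[(2389 + 4162)/2] = 1773/3275.5 ≈ 0.5413.
%Δp = (36.74 − 25.72)/[(25.72 + 36.74)/2] = 11.02/31.23 ≈ 0.3529.
Arc elasticity E = %ΔQ/%Δp ≈ 0.5413/0.3529 ≈ 1.53.
|E| > 1: supply is elastic over this range.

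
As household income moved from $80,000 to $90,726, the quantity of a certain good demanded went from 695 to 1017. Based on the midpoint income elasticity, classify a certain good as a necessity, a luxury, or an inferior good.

%ΔQ = (1017 − 695)/[(695+1017)/2] = 322/856 ≈ 0.3762.
%ΔM = (90,726 − 80,000)/[(80,000+90,726)/2] = 10726/85363 ≈ 0.1257.
E_I = %ΔQ/%ΔM ≈ 2.994.
E_I > 1: normal good (luxury).

luxury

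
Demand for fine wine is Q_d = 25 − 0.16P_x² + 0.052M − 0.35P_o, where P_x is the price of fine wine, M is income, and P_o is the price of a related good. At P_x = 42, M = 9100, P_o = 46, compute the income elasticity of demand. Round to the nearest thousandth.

2.368

First evaluate Q_d: 25 − 0.16(42)² + 0.052(9100) − 0.35(46) = 25 − 282.24 + 473.2 − 16.1 = 199.86.
∂Q_d/∂M = +0.052, so E_I = 0.052·(9100/199.86) ≈ 2.368.
E_I > 1: normal good (luxury).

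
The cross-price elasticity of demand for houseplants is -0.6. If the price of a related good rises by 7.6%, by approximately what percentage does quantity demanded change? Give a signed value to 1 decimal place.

%ΔQ ≈ E × %ΔP_y = (-0.6) × (7.6%) ≈ -4.6%.

-4.6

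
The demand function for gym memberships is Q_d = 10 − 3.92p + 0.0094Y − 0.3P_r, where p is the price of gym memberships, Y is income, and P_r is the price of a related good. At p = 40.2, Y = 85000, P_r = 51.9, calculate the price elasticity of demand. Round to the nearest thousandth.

-0.248

First evaluate Q_d: 10 − 3.92(40.2) + 0.0094(85000) − 0.3(51.9) = 10 − 157.584 + 799 − 15.57 = 635.846.
∂Q_d/∂p = −3.92, so E_p = (−3.92)·(40.2/635.846) ≈ -0.248.
|E_p| < 1: demand is inelastic.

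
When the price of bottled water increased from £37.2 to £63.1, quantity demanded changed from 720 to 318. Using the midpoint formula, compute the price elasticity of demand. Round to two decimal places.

%ΔQ = (318 − 720)/[(720 + 318)/2] = -402/519 ≈ -0.7746.
%ΔP = (63.1 − 37.2)/[(37.2 + 63.1)/2] = 25.9/50.15 ≈ 0.5165.
Arc elasticity E = %ΔQ/%ΔP ≈ -0.7746/0.5165 ≈ -1.50.
|E| > 1: demand is elastic over this range.

-1.50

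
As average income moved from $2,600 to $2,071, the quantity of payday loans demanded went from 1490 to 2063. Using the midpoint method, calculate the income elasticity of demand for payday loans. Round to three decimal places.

%ΔQ = (2063 − 1490)/[(1490+2063)/2] = 573/1776.5 ≈ 0.3225.
%ΔM = (2,071 − 2,600)/[(2,600+2,071)/2] = -529/2335.5 ≈ -0.2265.
E_I = %ΔQ/%ΔM ≈ -1.424.
E_I < 0: inferior good.

-1.424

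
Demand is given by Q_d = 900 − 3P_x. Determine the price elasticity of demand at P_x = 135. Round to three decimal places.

At P_x = 135, Q_d = 495.
dQ_d/dP_x = −3.
Point elasticity E = (dQ_d/dP_x)·(P_x/Q_d) = -3 × 135/495 ≈ -0.818.
|E| < 1, so demand is inelastic at this price.

-0.818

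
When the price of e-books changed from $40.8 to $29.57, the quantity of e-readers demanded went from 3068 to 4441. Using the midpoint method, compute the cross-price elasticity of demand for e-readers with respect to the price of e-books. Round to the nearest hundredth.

%ΔQ_x = (4441 − 3068)/[(3068+4441)/2] = 1373/3754.5 ≈ 0.3657.
%ΔP_y = (29.57 − 40.8)/[(40.8+29.57)/2] ≈ -0.3192.
E_xy = 0.3657/-0.3192 ≈ -1.15.
E_xy < 0, so e-readers and e-books are complements.

-1.15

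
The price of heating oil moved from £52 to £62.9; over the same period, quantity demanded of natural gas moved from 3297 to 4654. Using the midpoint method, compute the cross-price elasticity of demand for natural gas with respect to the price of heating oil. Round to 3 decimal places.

%ΔQ_x = (4654 − 3297)/[(3297+4654)/2] = 1357/3975.5 ≈ 0.3413.
%ΔP_y = (62.9 − 52)/[(52+62.9)/2] ≈ 0.1897.
E_xy = 0.3413/0.1897 ≈ 1.799.
E_xy > 0, so natural gas and heating oil are substitutes.

1.799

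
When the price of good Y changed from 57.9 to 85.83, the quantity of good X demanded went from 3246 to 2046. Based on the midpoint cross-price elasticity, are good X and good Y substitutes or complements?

%ΔQ_x = (2046 − 3246)/[(3246+2046)/2] = -1200/2646 ≈ -0.4535.
%ΔP_y = (85.83 − 57.9)/[(57.9+85.83)/2] ≈ 0.3886.
E_xy = -0.4535/0.3886 ≈ -1.167.
E_xy < 0, so the goods are complements.

complements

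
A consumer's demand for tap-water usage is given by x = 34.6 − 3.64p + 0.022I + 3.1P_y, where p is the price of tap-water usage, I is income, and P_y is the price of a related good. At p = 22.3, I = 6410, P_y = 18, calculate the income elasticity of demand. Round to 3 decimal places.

0.939

Evaluating quantity at (p, I, P_y) gives x = 34.6 − 3.64(22.3) + 0.022(6410) + 3.1(18) = 34.6 − 81.172 + 141.02 + 55.8 = 150.248.
∂x/∂I = +0.022, so E_I = 0.022·(6410/150.248) ≈ 0.939.
E_I ∈ (0,1): normal good (necessity).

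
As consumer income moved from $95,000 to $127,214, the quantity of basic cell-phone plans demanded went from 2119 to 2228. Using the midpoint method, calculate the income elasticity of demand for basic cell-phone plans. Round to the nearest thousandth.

%ΔQ = (2228 − 2119)/[(2119+2228)/2] = 109/2173.5 ≈ 0.0501.
%ΔY = (127,214 − 95,000)/[(95,000+127,214)/2] = 32214/111107 ≈ 0.2899.
E_I = %ΔQ/%ΔY ≈ 0.173.
E_I ∈ (0,1): normal good (necessity).

0.173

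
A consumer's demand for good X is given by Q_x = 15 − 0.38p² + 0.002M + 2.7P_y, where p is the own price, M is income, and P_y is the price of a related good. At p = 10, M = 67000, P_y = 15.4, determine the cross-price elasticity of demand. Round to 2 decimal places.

0.27

Q_x = 15 − 0.38(10)² + 0.002(67000) + 2.7(15.4) = 15 − 38 + 134 + 41.58 = 152.58.
∂Q_x/∂P_y = +2.7, so E_xy = 2.7·(15.4/152.58) ≈ 0.27.
E_xy > 0: the goods are substitutes.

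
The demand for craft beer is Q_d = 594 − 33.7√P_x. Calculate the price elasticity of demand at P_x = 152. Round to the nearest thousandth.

-1.164

At P_x = 152, Q_d = 178.5185.
dQ_d/dP_x = −33.7/(2√P_x) = −33.7/(2·12.3288).
Point elasticity E = (dQ_d/dP_x)·(P_x/Q_d) = -1.3667 × 152/178.5185 ≈ -1.164.
|E| > 1, so demand is elastic at this price.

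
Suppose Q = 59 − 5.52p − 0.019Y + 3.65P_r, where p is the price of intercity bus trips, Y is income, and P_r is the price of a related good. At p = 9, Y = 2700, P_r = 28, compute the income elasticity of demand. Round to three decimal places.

Substituting, Q = 59 − 5.52(9) − 0.019(2700) + 3.65(28) = 59 − 49.68 − 51.3 + 102.2 = 60.22.
∂Q/∂Y = −0.019, so E_I = -0.019·(2700/60.22) ≈ -0.852.
E_I < 0: inferior good.

-0.852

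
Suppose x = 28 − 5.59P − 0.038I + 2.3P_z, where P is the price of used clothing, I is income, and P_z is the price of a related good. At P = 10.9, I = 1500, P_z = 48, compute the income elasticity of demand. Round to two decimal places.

-2.78

First evaluate x: 28 − 5.59(10.9) − 0.038(1500) + 2.3(48) = 28 − 60.931 − 57 + 110.4 = 20.469.
∂x/∂I = −0.038, so E_I = -0.038·(1500/20.469) ≈ -2.78.
E_I < 0: inferior good.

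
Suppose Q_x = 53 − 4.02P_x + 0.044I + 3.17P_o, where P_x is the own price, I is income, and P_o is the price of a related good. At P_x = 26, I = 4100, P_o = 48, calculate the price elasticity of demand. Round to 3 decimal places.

-0.372

First evaluate Q_x: 53 − 4.02(26) + 0.044(4100) + 3.17(48) = 53 − 104.52 + 180.4 + 152.16 = 281.04.
∂Q_x/∂P_x = −4.02, so E_p = (−4.02)·(26/281.04) ≈ -0.372.
|E_p| < 1: demand is inelastic.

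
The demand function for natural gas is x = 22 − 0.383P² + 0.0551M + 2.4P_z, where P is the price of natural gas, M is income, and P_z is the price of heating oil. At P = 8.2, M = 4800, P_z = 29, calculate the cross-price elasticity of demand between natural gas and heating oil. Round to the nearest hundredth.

Substituting, x = 22 − 0.383(8.2)² + 0.0551(4800) + 2.4(29) = 22 − 25.7529 + 264.48 + 69.6 = 330.3271.
∂x/∂P_z = +2.4, so E_xy = 2.4·(29/330.3271) ≈ 0.21.
E_xy > 0: the goods are substitutes.

0.21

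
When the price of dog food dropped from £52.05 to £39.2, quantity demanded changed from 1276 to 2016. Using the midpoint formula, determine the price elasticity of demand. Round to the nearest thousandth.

%Δq = (2016 − 1276)/[(1276 + 2016)/2] = 740/1646 ≈ 0.4496.
%ΔP = (39.2 − 52.05)/[(52.05 + 39.2)/2] = -12.85/45.625 ≈ -0.2816.
Arc elasticity E = %Δq/%ΔP ≈ 0.4496/-0.2816 ≈ -1.596.
|E| > 1: demand is elastic over this range.

-1.596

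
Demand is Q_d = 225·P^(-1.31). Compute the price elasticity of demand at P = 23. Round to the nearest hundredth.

-1.31

For a Cobb–Douglas (constant-elasticity) form Q_d = A·P^α·…, the elasticity with respect to P equals the exponent α at every point.
Here the exponent on P is -1.31, so the price elasticity of demand is -1.31.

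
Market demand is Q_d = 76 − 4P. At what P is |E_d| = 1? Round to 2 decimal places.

For linear demand Q_d = a − bP, E = −bP/(a − bP). |E| = 1 ⇒ bP = a − bP ⇒ P = a/(2b).
P = 76/(2·4) = 9.50.

9.50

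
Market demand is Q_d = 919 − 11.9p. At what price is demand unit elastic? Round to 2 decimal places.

For linear demand Q_d = a − bp, E = −bp/(a − bp). |E| = 1 ⇒ bp = a − bp ⇒ p = a/(2b).
p = 919/(2·11.9) ≈ 38.61.

38.61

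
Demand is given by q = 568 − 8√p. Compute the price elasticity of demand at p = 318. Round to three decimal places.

At p = 318, q = 425.3396.
dq/dp = −8/(2√p) = −8/(2·17.8326).
Point elasticity E = (dq/dp)·(p/q) = -0.2243 × 318/425.3396 ≈ -0.168.
|E| < 1, so demand is inelastic at this price.

-0.168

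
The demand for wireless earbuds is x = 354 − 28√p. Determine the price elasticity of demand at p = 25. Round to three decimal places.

At p = 25, x = 214.
dx/dp = −28/(2√p) = −28/(2·5).
Point elasticity E = (dx/dp)·(p/x) = -2.8 × 25/214 ≈ -0.327.
|E| < 1, so demand is inelastic at this price.

-0.327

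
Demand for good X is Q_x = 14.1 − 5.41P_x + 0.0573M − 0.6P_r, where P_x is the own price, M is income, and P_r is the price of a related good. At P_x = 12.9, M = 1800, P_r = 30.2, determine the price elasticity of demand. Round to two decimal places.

Q_x = 14.1 − 5.41(12.9) + 0.0573(1800) − 0.6(30.2) = 14.1 − 69.789 + 103.14 − 18.12 = 29.331.
∂Q_x/∂P_x = −5.41, so E_p = (−5.41)·(12.9/29.331) ≈ -2.38.
|E_p| > 1: demand is elastic.

-2.38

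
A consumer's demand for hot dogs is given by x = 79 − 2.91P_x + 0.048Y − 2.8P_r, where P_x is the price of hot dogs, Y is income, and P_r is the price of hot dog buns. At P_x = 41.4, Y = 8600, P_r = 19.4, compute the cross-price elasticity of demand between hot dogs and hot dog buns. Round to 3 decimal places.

Evaluating quantity at (P_x, Y, P_r) gives x = 79 − 2.91(41.4) + 0.048(8600) − 2.8(19.4) = 79 − 120.474 + 412.8 − 54.32 = 317.006.
∂x/∂P_r = −2.8, so E_xy = -2.8·(19.4/317.006) ≈ -0.171.
E_xy < 0: the goods are complements.

-0.171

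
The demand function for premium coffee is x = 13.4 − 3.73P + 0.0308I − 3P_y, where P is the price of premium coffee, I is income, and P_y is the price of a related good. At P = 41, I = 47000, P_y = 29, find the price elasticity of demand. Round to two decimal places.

-0.13

At the given point, x = 13.4 − 3.73(41) + 0.0308(47000) − 3(29) = 13.4 − 152.93 + 1447.6 − 87 = 1221.07.
∂x/∂P = −3.73, so E_p = (−3.73)·(41/1221.07) ≈ -0.13.
|E_p| < 1: demand is inelastic.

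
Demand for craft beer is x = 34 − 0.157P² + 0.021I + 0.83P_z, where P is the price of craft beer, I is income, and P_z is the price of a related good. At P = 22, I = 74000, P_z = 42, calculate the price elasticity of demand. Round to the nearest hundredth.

-0.10

First evaluate x: 34 − 0.157(22)² + 0.021(74000) + 0.83(42) = 34 − 75.988 + 1554 + 34.86 = 1546.872.
∂x/∂P = −2·0.157·P = -6.908, so E_p = -6.908·(22/1546.872) ≈ -0.10.
|E_p| < 1: demand is inelastic.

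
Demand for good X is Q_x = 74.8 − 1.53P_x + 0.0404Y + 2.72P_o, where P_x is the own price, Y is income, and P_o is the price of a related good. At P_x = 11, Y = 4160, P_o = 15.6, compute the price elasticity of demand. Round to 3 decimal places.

-0.063

At the given point, Q_x = 74.8 − 1.53(11) + 0.0404(4160) + 2.72(15.6) = 74.8 − 16.83 + 168.064 + 42.432 = 268.466.
∂Q_x/∂P_x = −1.53, so E_p = (−1.53)·(11/268.466) ≈ -0.063.
|E_p| < 1: demand is inelastic.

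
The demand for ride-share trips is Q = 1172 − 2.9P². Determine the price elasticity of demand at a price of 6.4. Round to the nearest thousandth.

At P = 6.4, Q = 1053.216.
dQ/dP = −2·2.9·P = −37.12.
Point elasticity E = (dQ/dP)·(P/Q) = -37.12 × 6.4/1053.216 ≈ -0.226.
|E| < 1, so demand is inelastic at this price.

-0.226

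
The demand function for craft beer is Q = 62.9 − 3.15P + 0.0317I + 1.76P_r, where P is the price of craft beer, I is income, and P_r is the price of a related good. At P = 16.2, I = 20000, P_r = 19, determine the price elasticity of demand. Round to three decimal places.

At the given point, Q = 62.9 − 3.15(16.2) + 0.0317(20000) + 1.76(19) = 62.9 − 51.03 + 634 + 33.44 = 679.31.
∂Q/∂P = −3.15, so E_p = (−3.15)·(16.2/679.31) ≈ -0.075.
|E_p| < 1: demand is inelastic.

-0.075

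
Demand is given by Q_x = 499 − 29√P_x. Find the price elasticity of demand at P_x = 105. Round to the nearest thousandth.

At P_x = 105, Q_x = 201.8384.
dQ_x/dP_x = −29/(2√P_x) = −29/(2·10.247).
Point elasticity E = (dQ_x/dP_x)·(P_x/Q_x) = -1.4151 × 105/201.8384 ≈ -0.736.
|E| < 1, so demand is inelastic at this price.

-0.736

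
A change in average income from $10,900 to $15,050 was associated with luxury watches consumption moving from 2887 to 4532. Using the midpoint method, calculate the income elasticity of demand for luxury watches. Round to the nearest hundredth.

%ΔQ = (4532 − 2887)/[(2887+4532)/2] = 1645/3709.5 ≈ 0.4435.
%ΔM = (15,050 − 10,900)/[(10,900+15,050)/2] = 4150/12975 ≈ 0.3198.
E_I = %ΔQ/%ΔM ≈ 1.39.
E_I > 1: normal good (luxury).

1.39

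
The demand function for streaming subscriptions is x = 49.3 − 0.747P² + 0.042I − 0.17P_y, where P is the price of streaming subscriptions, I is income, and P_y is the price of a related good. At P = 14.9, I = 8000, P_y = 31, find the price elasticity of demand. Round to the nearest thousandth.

-1.549

At the given point, x = 49.3 − 0.747(14.9)² + 0.042(8000) − 0.17(31) = 49.3 − 165.8415 + 336 − 5.27 = 214.1885.
∂x/∂P = −2·0.747·P = -22.2606, so E_p = -22.2606·(14.9/214.1885) ≈ -1.549.
|E_p| > 1: demand is elastic.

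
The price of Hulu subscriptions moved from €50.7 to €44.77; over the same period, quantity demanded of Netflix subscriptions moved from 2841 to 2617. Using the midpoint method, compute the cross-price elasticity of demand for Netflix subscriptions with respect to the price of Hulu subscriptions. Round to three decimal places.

%ΔQ_x = (2617 − 2841)/[(2841+2617)/2] = -224/2729 ≈ -0.0821.
%ΔP_y = (44.77 − 50.7)/[(50.7+44.77)/2] ≈ -0.1242.
E_xy = -0.0821/-0.1242 ≈ 0.661.
E_xy > 0, so Netflix subscriptions and Hulu subscriptions are substitutes.

0.661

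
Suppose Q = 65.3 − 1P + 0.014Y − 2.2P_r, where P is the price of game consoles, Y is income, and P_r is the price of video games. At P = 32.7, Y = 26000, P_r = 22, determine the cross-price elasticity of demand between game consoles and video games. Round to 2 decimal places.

At the given point, Q = 65.3 − 1(32.7) + 0.014(26000) − 2.2(22) = 65.3 − 32.7 + 364 − 48.4 = 348.2.
∂Q/∂P_r = −2.2, so E_xy = -2.2·(22/348.2) ≈ -0.14.
E_xy < 0: the goods are complements.

-0.14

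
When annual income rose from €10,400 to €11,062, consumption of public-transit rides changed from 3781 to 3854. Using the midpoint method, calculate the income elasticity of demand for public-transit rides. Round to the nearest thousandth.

0.310

%ΔQ = (3854 − 3781)/[(3781+3854)/2] = 73/3817.5 ≈ 0.0191.
%ΔM = (11,062 − 10,400)/[(10,400+11,062)/2] = 662/10731 ≈ 0.0617.
E_I = %ΔQ/%ΔM ≈ 0.310.
E_I ∈ (0,1): normal good (necessity).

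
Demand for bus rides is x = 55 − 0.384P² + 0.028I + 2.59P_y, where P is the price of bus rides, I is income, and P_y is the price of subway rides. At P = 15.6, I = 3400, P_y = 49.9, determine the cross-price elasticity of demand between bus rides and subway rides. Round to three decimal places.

0.695

Evaluating quantity at (P, I, P_y) gives x = 55 − 0.384(15.6)² + 0.028(3400) + 2.59(49.9) = 55 − 93.4502 + 95.2 + 129.241 = 185.9908.
∂x/∂P_y = +2.59, so E_xy = 2.59·(49.9/185.9908) ≈ 0.695.
E_xy > 0: the goods are substitutes.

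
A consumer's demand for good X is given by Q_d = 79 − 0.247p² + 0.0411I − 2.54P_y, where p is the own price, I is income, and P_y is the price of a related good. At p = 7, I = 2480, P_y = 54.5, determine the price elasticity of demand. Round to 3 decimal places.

First evaluate Q_d: 79 − 0.247(7)² + 0.0411(2480) − 2.54(54.5) = 79 − 12.103 + 101.928 − 138.43 = 30.395.
∂Q_d/∂p = −2·0.247·p = -3.458, so E_p = -3.458·(7/30.395) ≈ -0.796.
|E_p| < 1: demand is inelastic.

-0.796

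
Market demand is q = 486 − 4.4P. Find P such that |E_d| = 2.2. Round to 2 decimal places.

75.94

Set −bP/(a − bP) = −2.2 ⇒ bP = 2.2(a − bP) ⇒ bP(1+2.2) = 2.2·a.
P = 2.2·486/(4.4·3.2) ≈ 75.94.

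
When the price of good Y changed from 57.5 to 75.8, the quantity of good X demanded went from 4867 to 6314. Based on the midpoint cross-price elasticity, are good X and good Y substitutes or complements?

substitutes

%ΔQ_x = (6314 − 4867)/[(4867+6314)/2] = 1447/5590.5 ≈ 0.2588.
%ΔP_y = (75.8 − 57.5)/[(57.5+75.8)/2] ≈ 0.2746.
E_xy = 0.2588/0.2746 ≈ 0.943.
E_xy > 0, so the goods are substitutes.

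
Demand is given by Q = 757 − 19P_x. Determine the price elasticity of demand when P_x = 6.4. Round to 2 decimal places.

-0.19

At P_x = 6.4, Q = 635.4.
dQ/dP_x = −19.
Point elasticity E = (dQ/dP_x)·(P_x/Q) = -19 × 6.4/635.4 ≈ -0.19.
|E| < 1, so demand is inelastic at this price.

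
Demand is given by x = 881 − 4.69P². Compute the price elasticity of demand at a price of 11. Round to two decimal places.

-3.62

At P = 11, x = 313.51.
dx/dP = −2·4.69·P = −103.18.
Point elasticity E = (dx/dP)·(P/x) = -103.18 × 11/313.51 ≈ -3.62.
|E| > 1, so demand is elastic at this price.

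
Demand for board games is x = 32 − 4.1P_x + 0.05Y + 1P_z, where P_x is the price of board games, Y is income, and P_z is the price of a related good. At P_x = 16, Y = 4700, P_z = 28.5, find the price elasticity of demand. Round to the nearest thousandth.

First evaluate x: 32 − 4.1(16) + 0.05(4700) + 1(28.5) = 32 − 65.6 + 235 + 28.5 = 229.9.
∂x/∂P_x = −4.1, so E_p = (−4.1)·(16/229.9) ≈ -0.285.
|E_p| < 1: demand is inelastic.

-0.285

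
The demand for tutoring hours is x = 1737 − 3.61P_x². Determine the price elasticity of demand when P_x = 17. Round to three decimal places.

-3.008

At P_x = 17, x = 693.71.
dx/dP_x = −2·3.61·P_x = −122.74.
Point elasticity E = (dx/dP_x)·(P_x/x) = -122.74 × 17/693.71 ≈ -3.008.
|E| > 1, so demand is elastic at this price.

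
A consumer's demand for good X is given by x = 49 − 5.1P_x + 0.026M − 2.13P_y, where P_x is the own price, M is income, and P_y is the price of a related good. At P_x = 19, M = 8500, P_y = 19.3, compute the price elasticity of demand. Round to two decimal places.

-0.73

Evaluating quantity at (P_x, M, P_y) gives x = 49 − 5.1(19) + 0.026(8500) − 2.13(19.3) = 49 − 96.9 + 221 − 41.109 = 131.991.
∂x/∂P_x = −5.1, so E_p = (−5.1)·(19/131.991) ≈ -0.73.
|E_p| < 1: demand is inelastic.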